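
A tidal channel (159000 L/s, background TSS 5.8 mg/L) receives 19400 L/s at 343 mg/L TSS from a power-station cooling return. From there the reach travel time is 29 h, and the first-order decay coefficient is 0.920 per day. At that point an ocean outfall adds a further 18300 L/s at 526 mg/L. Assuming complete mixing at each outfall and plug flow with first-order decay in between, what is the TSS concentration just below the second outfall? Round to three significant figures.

Conservation of mass: C = (159000·5.800 + 19400·343.0) / 178400 = 7576000/178400 = 42.47 mg/L; combined flow 178400 L/s.
After decay, C = 42.47 × e^(−kt) = 42.47 × 0.3290 = 13.97 mg/L.
At the second outfall, C = (178400·13.97 + 18300·526.0) / (178400 + 18300) = 61.61 mg/L.

61.6 mg/L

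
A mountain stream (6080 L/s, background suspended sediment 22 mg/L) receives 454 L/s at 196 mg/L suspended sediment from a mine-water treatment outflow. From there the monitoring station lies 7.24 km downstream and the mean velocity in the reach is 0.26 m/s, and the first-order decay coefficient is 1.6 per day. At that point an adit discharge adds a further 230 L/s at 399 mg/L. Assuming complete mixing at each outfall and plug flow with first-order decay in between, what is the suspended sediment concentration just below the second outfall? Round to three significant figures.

33.2 mg/L

Conservation of mass: C = (6080·22.00 + 454.0·196.0) / 6534 = 222700/6534 = 34.09 mg/L; combined flow 6534 L/s.
Travel time t = 7.24·1000 / 0.26 = 27850 s = 7.735 h.
First-order decay: C = 34.09·exp(−k·t) = 34.09·0.5971 = 20.36 mg/L.
Second outfall: C = (6534·20.36 + 230.0·399.0)/6764 = 33.23 mg/L.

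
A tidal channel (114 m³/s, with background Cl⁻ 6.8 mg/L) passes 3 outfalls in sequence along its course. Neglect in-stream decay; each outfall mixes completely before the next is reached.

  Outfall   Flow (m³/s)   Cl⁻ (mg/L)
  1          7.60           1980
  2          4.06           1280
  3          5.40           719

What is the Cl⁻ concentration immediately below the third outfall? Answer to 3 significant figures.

190 mg/L

Below outfall 1: Q → 121.6 m³/s, C = (114.0·6.800 + 7.600·1980)/121.6 = 130.1 mg/L.
Below outfall 2: Q → 125.7 m³/s, C = (121.6·130.1 + 4.060·1280)/125.7 = 167.3 mg/L.
Below outfall 3: Q → 131.1 m³/s, C = (125.7·167.3 + 5.400·719.0)/131.1 = 190.0 mg/L.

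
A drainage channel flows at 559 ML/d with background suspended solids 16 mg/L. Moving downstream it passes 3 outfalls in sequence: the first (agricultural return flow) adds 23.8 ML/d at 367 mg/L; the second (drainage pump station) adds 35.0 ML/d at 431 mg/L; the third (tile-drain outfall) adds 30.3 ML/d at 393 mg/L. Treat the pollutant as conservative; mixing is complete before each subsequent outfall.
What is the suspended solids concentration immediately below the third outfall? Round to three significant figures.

68.9 mg/L

After outfall 1: Q = 559.0 + 23.80 = 582.8 ML/d; C = (559.0·16.00 + 23.80·367.0)/582.8 = 30.33 mg/L.
After outfall 2: Q = 582.8 + 35.00 = 617.8 ML/d; C = (582.8·30.33 + 35.00·431.0)/617.8 = 53.03 mg/L.
After outfall 3: Q = 617.8 + 30.30 = 648.1 ML/d; C = (617.8·53.03 + 30.30·393.0)/648.1 = 68.93 mg/L.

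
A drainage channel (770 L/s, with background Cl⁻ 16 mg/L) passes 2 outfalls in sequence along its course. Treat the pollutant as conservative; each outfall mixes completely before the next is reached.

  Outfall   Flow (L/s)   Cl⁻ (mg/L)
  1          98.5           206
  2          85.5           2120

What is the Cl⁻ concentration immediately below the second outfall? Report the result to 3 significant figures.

Outfall 1: combined Q = 868.5 L/s; C = (770.0·16.00 + 98.50·206.0)/868.5 = 37.55 mg/L.
Outfall 2: combined Q = 954.0 L/s; C = (868.5·37.55 + 85.50·2120)/954.0 = 224.2 mg/L.

224 mg/L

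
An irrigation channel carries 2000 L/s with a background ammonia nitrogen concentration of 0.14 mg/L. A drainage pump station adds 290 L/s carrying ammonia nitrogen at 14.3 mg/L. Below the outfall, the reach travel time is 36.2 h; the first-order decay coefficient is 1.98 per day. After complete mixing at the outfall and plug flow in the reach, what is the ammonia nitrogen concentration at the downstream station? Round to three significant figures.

Mass balance: C = (2000·0.1400 + 290.0·14.30) / 2290 = 4427/2290 = 1.933 mg/L.
First-order decay: C = 1.933·exp(−k·t) = 1.933·0.05046 = 0.09756 mg/L.

0.0976 mg/L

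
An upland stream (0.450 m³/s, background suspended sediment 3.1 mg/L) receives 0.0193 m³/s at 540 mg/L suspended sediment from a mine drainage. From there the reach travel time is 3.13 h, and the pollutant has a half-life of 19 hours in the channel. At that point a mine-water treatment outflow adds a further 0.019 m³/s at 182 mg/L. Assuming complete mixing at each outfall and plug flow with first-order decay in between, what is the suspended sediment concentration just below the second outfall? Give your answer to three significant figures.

Flow-weighted average: C = (0.4500·3.100 + 0.01930·540.0) / 0.4693 = 11.82/0.4693 = 25.18 mg/L; combined flow 0.4693 m³/s.
Half-life 19 h → k = ln 2 / 19 = 0.03648 h⁻¹ = 0.8756 d⁻¹.
First-order decay: C = 25.18·exp(−k·t) = 25.18·0.8921 = 22.46 mg/L.
At the second outfall, C = (0.4693·22.46 + 0.01900·182.0) / (0.4693 + 0.01900) = 28.67 mg/L.

28.7 mg/L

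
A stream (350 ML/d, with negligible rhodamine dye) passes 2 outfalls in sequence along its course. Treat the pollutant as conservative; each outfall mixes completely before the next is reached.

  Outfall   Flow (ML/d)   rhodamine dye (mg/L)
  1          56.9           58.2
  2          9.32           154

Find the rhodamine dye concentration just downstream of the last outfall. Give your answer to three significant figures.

Below outfall 1: Q → 406.9 ML/d, C = (350.0·0 + 56.90·58.20)/406.9 = 8.139 mg/L.
Below outfall 2: Q → 416.2 ML/d, C = (406.9·8.139 + 9.320·154.0)/416.2 = 11.40 mg/L.

11.4 mg/L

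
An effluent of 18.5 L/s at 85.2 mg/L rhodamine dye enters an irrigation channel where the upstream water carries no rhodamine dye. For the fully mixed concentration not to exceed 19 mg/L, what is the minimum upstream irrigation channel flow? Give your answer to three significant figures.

64.5 L/s

Set C_mix = 19: (Q·0 + 18.50·85.20) / (Q + 18.50) = 19
→ Q = 18.50·(85.20 − 19)/(19 − 0) = 64.46 L/s.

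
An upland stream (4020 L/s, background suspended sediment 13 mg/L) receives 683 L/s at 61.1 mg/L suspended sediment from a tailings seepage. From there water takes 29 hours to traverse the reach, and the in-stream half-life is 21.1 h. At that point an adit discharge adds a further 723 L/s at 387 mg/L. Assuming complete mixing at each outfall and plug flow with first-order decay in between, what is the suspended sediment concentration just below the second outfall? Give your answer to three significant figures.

58.2 mg/L

Conservation of mass: C = (4020·13.00 + 683.0·61.10) / 4703 = 93990/4703 = 19.99 mg/L; combined flow 4703 L/s.
Half-life 21.1 h → k = ln 2 / 21.1 = 0.03285 h⁻¹ = 0.7884 d⁻¹.
Applying C = C₀e^(−kt): 19.99 × 0.3857 = 7.709 mg/L.
Second outfall: C = (4703·7.709 + 723.0·387.0)/5426 = 58.25 mg/L.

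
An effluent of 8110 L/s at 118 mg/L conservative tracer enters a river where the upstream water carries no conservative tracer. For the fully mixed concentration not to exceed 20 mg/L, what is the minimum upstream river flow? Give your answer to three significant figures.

Set C_mix = 20: (Q·0 + 8110·118.0) / (Q + 8110) = 20
→ Q = 8110·(118.0 − 20)/(20 − 0) = 39740 L/s.

39700 L/s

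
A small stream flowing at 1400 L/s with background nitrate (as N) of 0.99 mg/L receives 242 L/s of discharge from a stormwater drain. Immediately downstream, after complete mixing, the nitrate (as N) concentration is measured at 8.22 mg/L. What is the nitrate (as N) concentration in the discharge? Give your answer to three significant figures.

Mass balance: 1400·0.9900 + 242.0·Cₑ = 1642·8.220
→ Cₑ = (1642·8.220 − 1400·0.9900) / 242.0 = 50.05 mg/L.

50.0 mg/L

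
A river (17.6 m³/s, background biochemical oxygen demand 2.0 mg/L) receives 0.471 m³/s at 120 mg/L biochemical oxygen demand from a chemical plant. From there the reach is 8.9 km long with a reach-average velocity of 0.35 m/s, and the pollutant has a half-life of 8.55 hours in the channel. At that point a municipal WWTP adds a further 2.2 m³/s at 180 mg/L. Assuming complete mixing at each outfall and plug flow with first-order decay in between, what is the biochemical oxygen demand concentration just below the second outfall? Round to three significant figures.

22.1 mg/L

After mixing, C = (17.60·2.000 + 0.4710·120.0) / 18.07 = 91.72/18.07 = 5.076 mg/L; combined flow 18.07 m³/s.
Travel time t = 8.9·1000 / 0.35 = 25430 s = 7.063 h.
Half-life 8.55 h → k = ln 2 / 8.55 = 0.08107 h⁻¹ = 1.946 d⁻¹.
After decay, C = 5.076 × e^(−kt) = 5.076 × 0.5640 = 2.863 mg/L.
Second outfall: C = (18.07·2.863 + 2.200·180.0)/20.27 = 22.09 mg/L.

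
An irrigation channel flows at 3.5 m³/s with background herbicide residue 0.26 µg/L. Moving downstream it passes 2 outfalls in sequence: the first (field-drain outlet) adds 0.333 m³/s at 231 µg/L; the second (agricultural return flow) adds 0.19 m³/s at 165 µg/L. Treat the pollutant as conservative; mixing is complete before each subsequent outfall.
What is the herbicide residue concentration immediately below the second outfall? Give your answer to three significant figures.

27.1 µg/L

Below outfall 1: Q → 3.833 m³/s, C = (3.500·0.2600 + 0.3330·231.0)/3.833 = 20.31 µg/L.
Below outfall 2: Q → 4.023 m³/s, C = (3.833·20.31 + 0.1900·165.0)/4.023 = 27.14 µg/L.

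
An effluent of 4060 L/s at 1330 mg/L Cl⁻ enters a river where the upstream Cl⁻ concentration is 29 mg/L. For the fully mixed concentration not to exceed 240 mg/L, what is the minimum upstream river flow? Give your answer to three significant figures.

Set C_mix = 240: (Q·29.00 + 4060·1330) / (Q + 4060) = 240
→ Q = 4060·(1330 − 240)/(240 − 29.00) = 20970 L/s.

21000 L/s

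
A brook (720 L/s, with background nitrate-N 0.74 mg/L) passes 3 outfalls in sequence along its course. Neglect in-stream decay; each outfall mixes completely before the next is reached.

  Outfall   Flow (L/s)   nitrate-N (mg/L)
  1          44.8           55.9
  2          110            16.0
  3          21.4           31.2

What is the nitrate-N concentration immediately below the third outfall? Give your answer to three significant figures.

Below outfall 1: Q → 764.8 L/s, C = (720.0·0.7400 + 44.80·55.90)/764.8 = 3.971 mg/L.
Below outfall 2: Q → 874.8 L/s, C = (764.8·3.971 + 110.0·16.00)/874.8 = 5.484 mg/L.
Below outfall 3: Q → 896.2 L/s, C = (874.8·5.484 + 21.40·31.20)/896.2 = 6.098 mg/L.

6.10 mg/L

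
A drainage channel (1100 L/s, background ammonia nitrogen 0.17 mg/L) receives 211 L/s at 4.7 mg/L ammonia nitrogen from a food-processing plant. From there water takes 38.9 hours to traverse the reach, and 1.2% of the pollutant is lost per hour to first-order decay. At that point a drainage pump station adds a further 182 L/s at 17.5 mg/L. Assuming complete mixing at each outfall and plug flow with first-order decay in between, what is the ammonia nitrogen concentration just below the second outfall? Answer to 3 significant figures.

2.63 mg/L

After mixing, C = (1100·0.1700 + 211.0·4.700) / 1311 = 1179/1311 = 0.8991 mg/L; combined flow 1311 L/s.
1.2%/h lost → k = −ln(1 − 0.012) = 0.01207 h⁻¹.
Applying C = C₀e^(−kt): 0.8991 × 0.6252 = 0.5621 mg/L.
Second outfall: C = (1311·0.5621 + 182.0·17.50)/1493 = 2.627 mg/L.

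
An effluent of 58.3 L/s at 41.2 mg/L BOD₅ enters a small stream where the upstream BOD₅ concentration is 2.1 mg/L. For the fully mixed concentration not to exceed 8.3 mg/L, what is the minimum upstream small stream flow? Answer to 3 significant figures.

309 L/s

Set C_mix = 8.3: (Q·2.100 + 58.30·41.20) / (Q + 58.30) = 8.3
→ Q = 58.30·(41.20 − 8.3)/(8.3 − 2.100) = 309.4 L/s.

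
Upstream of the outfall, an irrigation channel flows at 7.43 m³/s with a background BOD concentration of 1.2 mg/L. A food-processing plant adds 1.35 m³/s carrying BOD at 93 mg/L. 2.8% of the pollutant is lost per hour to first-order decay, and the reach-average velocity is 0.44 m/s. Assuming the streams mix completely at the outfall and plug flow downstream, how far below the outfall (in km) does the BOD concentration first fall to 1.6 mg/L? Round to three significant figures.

126 km

Flow-weighted average: C = (7.430·1.200 + 1.350·93.00) / 8.780 = 134.5/8.780 = 15.32 mg/L.
2.8%/h lost → k = −ln(1 − 0.028) = 0.02840 h⁻¹.
Set 15.32·exp(−k·t) = 1.6 → t = ln(15.32/1.6)/k = 286300 s = 79.54 h.
Distance = v·t = 0.44·286300 = 126000 m = 126.0 km.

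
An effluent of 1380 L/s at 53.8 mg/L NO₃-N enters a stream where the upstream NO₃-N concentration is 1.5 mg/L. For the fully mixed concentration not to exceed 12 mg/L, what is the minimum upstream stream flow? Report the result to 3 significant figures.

Set C_mix = 12: (Q·1.500 + 1380·53.80) / (Q + 1380) = 12
→ Q = 1380·(53.80 − 12)/(12 − 1.500) = 5494 L/s.

5490 L/s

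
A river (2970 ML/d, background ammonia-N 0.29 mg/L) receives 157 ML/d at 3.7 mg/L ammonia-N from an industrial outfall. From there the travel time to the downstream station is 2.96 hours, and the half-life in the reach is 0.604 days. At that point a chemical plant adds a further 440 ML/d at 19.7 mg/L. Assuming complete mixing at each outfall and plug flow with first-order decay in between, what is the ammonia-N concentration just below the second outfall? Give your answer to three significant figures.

Flow-weighted average: C = (2970·0.2900 + 157.0·3.700) / 3127 = 1442/3127 = 0.4612 mg/L; combined flow 3127 ML/d.
Half-life 0.604 d → k = ln 2 / 0.604 = 1.148 d⁻¹.
Decay over the reach: 0.4612·exp(−kt) = 0.4612·0.8680 = 0.4003 mg/L.
At the second outfall, C = (3127·0.4003 + 440.0·19.70) / (3127 + 440.0) = 2.781 mg/L.

2.78 mg/L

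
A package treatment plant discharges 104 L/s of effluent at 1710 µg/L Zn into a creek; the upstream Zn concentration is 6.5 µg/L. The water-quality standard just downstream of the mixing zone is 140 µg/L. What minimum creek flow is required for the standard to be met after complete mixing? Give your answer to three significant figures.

Set C_mix = 140: (Q·6.500 + 104.0·1710) / (Q + 104.0) = 140
→ Q = 104.0·(1710 − 140)/(140 − 6.500) = 1223 L/s.

1220 L/s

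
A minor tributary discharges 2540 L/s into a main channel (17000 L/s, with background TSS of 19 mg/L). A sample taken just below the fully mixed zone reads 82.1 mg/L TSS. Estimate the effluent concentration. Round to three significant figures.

504 mg/L

Mass balance: 17000·19.00 + 2540·Cₑ = 19540·82.10
→ Cₑ = (19540·82.10 − 17000·19.00) / 2540 = 504.4 mg/L.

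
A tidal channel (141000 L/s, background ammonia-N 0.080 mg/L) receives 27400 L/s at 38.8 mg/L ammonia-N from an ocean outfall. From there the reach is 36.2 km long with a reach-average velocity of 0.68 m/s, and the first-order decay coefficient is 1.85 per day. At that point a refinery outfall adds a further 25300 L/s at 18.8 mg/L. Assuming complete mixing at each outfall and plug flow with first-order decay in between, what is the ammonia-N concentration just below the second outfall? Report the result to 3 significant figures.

4.23 mg/L

Conservation of mass: C = (141000·0.08000 + 27400·38.80) / 168400 = 1074000/168400 = 6.380 mg/L; combined flow 168400 L/s.
Travel time t = 36.2·1000 / 0.68 = 53240 s = 14.79 h.
Applying C = C₀e^(−kt): 6.380 × 0.3199 = 2.041 mg/L.
Second outfall: C = (168400·2.041 + 25300·18.80)/193700 = 4.230 mg/L.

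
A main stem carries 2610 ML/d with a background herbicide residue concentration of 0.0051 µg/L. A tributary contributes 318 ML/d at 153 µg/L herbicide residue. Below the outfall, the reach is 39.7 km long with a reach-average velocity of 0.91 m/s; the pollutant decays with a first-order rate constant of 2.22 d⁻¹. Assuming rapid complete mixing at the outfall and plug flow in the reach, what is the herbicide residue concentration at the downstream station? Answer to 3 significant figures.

Mass balance: C = (2610·0.005100 + 318.0·153.0) / 2928 = 48670/2928 = 16.62 µg/L.
Travel time t = 39.7·1000 / 0.91 = 43630 s = 12.12 h.
First-order decay: C = 16.62·exp(−k·t) = 16.62·0.3260 = 5.418 µg/L.

5.42 µg/L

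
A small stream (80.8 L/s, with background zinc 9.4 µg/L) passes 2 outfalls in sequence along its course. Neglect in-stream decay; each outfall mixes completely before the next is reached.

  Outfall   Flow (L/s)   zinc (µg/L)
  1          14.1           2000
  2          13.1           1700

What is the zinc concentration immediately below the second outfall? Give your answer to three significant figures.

474 µg/L

After outfall 1: Q = 80.80 + 14.10 = 94.90 L/s; C = (80.80·9.400 + 14.10·2000)/94.90 = 305.2 µg/L.
After outfall 2: Q = 94.90 + 13.10 = 108.0 L/s; C = (94.90·305.2 + 13.10·1700)/108.0 = 474.3 µg/L.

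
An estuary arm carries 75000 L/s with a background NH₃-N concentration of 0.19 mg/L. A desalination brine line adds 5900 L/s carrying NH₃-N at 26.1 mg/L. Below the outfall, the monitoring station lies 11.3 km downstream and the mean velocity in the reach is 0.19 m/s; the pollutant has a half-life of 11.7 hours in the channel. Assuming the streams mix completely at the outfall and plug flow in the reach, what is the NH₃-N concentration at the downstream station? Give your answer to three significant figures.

0.781 mg/L

Mass balance: C = (75000·0.1900 + 5900·26.10) / 80900 = 168200/80900 = 2.080 mg/L.
Travel time t = 11.3·1000 / 0.19 = 59470 s = 16.52 h.
Half-life 11.7 h → k = ln 2 / 11.7 = 0.05924 h⁻¹ = 1.422 d⁻¹.
Applying C = C₀e^(−kt): 2.080 × 0.3758 = 0.7815 mg/L.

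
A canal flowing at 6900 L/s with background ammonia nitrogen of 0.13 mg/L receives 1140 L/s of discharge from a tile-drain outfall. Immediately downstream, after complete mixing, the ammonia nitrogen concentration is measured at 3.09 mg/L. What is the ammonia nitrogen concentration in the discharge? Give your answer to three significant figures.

21.0 mg/L

Mass balance: 6900·0.1300 + 1140·Cₑ = 8040·3.090
→ Cₑ = (8040·3.090 − 6900·0.1300) / 1140 = 21.01 mg/L.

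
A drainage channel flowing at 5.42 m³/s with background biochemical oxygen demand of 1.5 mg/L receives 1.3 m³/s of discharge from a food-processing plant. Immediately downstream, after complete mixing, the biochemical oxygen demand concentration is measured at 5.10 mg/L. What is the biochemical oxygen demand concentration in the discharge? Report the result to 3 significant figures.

Mass balance: 5.420·1.500 + 1.300·Cₑ = 6.720·5.100
→ Cₑ = (6.720·5.100 − 5.420·1.500) / 1.300 = 20.11 mg/L.

20.1 mg/L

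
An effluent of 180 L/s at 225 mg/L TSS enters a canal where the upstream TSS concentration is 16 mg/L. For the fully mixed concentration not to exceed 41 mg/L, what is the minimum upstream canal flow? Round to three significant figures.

1320 L/s

Set C_mix = 41: (Q·16.00 + 180.0·225.0) / (Q + 180.0) = 41
→ Q = 180.0·(225.0 − 41)/(41 − 16.00) = 1325 L/s.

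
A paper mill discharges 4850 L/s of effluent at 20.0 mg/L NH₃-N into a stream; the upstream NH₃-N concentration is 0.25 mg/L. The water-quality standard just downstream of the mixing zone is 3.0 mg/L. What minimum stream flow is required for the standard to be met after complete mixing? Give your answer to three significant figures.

30000 L/s

Set C_mix = 3.0: (Q·0.2500 + 4850·20.00) / (Q + 4850) = 3.0
→ Q = 4850·(20.00 − 3.0)/(3.0 − 0.2500) = 29980 L/s.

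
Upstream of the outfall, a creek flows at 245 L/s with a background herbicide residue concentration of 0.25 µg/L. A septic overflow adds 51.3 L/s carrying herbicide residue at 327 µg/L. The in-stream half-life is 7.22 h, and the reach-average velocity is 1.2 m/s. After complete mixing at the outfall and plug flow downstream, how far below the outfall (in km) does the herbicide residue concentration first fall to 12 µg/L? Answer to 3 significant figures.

After mixing, C = (245.0·0.2500 + 51.30·327.0) / 296.3 = 16840/296.3 = 56.82 µg/L.
Half-life 7.22 h → k = ln 2 / 7.22 = 0.09600 h⁻¹ = 2.304 d⁻¹.
Set 56.82·exp(−k·t) = 12 → t = ln(56.82/12)/k = 58310 s = 16.20 h.
Distance = v·t = 1.2·58310 = 69970 m = 69.97 km.

70.0 km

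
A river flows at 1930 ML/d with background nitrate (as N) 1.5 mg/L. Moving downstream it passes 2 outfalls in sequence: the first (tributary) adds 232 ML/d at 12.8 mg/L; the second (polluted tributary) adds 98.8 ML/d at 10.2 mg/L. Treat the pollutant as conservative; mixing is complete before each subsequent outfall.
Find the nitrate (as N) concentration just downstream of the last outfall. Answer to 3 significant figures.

3.04 mg/L

Outfall 1: combined Q = 2162 ML/d; C = (1930·1.500 + 232.0·12.80)/2162 = 2.713 mg/L.
Outfall 2: combined Q = 2261 ML/d; C = (2162·2.713 + 98.80·10.20)/2261 = 3.040 mg/L.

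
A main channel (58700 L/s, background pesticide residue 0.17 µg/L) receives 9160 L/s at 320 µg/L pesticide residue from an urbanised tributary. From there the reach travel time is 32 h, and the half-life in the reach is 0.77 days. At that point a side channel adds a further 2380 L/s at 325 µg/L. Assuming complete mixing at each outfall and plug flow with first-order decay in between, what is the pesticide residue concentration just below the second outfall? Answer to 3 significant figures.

23.6 µg/L

Flow-weighted average: C = (58700·0.1700 + 9160·320.0) / 67860 = 2941000/67860 = 43.34 µg/L; combined flow 67860 L/s.
Half-life 0.77 d → k = ln 2 / 0.77 = 0.9002 d⁻¹.
Decay over the reach: 43.34·exp(−kt) = 43.34·0.3011 = 13.05 µg/L.
Second outfall: C = (67860·13.05 + 2380·325.0)/70240 = 23.62 µg/L.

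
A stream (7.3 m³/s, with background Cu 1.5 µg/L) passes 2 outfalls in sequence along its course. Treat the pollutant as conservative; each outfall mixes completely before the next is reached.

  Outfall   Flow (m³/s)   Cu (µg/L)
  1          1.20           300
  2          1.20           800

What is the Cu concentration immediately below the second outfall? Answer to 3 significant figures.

Outfall 1: combined Q = 8.500 m³/s; C = (7.300·1.500 + 1.200·300.0)/8.500 = 43.64 µg/L.
Outfall 2: combined Q = 9.700 m³/s; C = (8.500·43.64 + 1.200·800.0)/9.700 = 137.2 µg/L.

137 µg/L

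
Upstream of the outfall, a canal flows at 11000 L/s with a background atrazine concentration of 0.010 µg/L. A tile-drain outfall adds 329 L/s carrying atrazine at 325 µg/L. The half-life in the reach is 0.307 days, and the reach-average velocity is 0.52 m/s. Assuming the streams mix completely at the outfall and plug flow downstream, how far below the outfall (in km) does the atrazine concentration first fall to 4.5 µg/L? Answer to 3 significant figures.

14.8 km

Mass balance: C = (11000·0.01000 + 329.0·325.0) / 11330 = 107000/11330 = 9.448 µg/L.
Half-life 0.307 d → k = ln 2 / 0.307 = 2.258 d⁻¹.
Set 9.448·exp(−k·t) = 4.5 → t = ln(9.448/4.5)/k = 28380 s = 7.884 h.
Distance = v·t = 0.52·28380 = 14760 m = 14.76 km.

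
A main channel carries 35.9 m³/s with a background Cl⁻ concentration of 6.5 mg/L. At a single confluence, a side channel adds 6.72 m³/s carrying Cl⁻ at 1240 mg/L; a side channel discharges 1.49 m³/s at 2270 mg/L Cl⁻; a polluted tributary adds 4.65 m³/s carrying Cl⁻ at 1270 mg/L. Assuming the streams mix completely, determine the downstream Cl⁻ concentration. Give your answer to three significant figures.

Flow-weighted average: C = (35.90·6.500 + 6.720·1240 + 1.490·2270 + 4.650·1270) / 48.76 = 17850/48.76 = 366.2 mg/L.

366 mg/L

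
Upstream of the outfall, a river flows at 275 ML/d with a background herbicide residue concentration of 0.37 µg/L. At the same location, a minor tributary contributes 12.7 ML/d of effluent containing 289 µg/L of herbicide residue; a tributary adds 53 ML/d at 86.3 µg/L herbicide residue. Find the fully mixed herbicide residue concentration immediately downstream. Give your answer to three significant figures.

Conservation of mass: C = (275.0·0.3700 + 12.70·289.0 + 53.00·86.30) / 340.7 = 8346/340.7 = 24.50 µg/L.

24.5 µg/L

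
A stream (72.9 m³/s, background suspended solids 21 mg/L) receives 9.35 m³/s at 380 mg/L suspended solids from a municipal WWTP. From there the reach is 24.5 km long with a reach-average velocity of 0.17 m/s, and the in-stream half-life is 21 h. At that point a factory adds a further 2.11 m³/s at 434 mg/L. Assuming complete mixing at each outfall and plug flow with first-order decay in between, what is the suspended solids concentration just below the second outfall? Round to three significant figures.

Mixed concentration C = ΣQC/ΣQ = (72.90·21.00 + 9.350·380.0) / 82.25 = 5084/82.25 = 61.81 mg/L; combined flow 82.25 m³/s.
Travel time t = 24.5·1000 / 0.17 = 144100 s = 40.03 h.
Half-life 21 h → k = ln 2 / 21 = 0.03301 h⁻¹ = 0.7922 d⁻¹.
Applying C = C₀e^(−kt): 61.81 × 0.2668 = 16.49 mg/L.
At the second outfall, C = (82.25·16.49 + 2.110·434.0) / (82.25 + 2.110) = 26.93 mg/L.

26.9 mg/L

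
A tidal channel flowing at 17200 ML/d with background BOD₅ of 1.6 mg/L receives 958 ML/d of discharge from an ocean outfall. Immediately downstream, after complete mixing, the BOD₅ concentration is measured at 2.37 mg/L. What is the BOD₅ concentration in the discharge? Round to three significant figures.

16.2 mg/L

Mass balance: 17200·1.600 + 958.0·Cₑ = 18160·2.370
→ Cₑ = (18160·2.370 − 17200·1.600) / 958.0 = 16.19 mg/L.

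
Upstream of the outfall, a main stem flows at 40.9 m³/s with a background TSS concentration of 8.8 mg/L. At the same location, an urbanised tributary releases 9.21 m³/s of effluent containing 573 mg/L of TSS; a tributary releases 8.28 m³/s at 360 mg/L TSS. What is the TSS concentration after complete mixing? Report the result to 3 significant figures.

148 mg/L

Flow-weighted average: C = (40.90·8.800 + 9.210·573.0 + 8.280·360.0) / 58.39 = 8618/58.39 = 147.6 mg/L.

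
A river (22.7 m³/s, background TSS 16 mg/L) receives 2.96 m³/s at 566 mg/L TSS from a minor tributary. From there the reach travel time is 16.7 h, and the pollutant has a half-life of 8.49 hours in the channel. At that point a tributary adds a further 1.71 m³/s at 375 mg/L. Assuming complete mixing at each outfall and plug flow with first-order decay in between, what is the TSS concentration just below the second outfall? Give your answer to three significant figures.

42.5 mg/L

Flow-weighted average: C = (22.70·16.00 + 2.960·566.0) / 25.66 = 2039/25.66 = 79.45 mg/L; combined flow 25.66 m³/s.
Half-life 8.49 h → k = ln 2 / 8.49 = 0.08164 h⁻¹ = 1.959 d⁻¹.
Decay over the reach: 79.45·exp(−kt) = 79.45·0.2558 = 20.32 mg/L.
Second outfall: C = (25.66·20.32 + 1.710·375.0)/27.37 = 42.48 mg/L.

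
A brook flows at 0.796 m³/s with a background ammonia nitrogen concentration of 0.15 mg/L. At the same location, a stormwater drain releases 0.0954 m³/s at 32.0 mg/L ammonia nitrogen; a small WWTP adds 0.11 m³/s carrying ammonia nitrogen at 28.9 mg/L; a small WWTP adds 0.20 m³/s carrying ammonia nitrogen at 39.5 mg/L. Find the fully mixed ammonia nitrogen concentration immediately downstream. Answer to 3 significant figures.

Mass balance: C = (0.7960·0.1500 + 0.09540·32.00 + 0.1100·28.90 + 0.2000·39.50) / 1.201 = 14.25/1.201 = 11.86 mg/L.

11.9 mg/L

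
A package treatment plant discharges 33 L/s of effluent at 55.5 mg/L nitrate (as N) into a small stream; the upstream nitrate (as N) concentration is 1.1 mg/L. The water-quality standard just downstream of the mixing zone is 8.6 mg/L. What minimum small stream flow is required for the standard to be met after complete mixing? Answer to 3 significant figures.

Set C_mix = 8.6: (Q·1.100 + 33.00·55.50) / (Q + 33.00) = 8.6
→ Q = 33.00·(55.50 − 8.6)/(8.6 − 1.100) = 206.4 L/s.

206 L/s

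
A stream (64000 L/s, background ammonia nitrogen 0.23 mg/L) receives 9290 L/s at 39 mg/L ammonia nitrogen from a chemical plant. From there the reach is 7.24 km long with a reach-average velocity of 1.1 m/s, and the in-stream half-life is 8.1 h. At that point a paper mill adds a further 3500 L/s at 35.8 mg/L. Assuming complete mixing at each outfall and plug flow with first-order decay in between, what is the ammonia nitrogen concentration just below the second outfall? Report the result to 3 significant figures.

Conservation of mass: C = (64000·0.2300 + 9290·39.00) / 73290 = 377000/73290 = 5.144 mg/L; combined flow 73290 L/s.
Travel time t = 7.24·1000 / 1.1 = 6582 s = 1.828 h.
Half-life 8.1 h → k = ln 2 / 8.1 = 0.08557 h⁻¹ = 2.054 d⁻¹.
Decay over the reach: 5.144·exp(−kt) = 5.144·0.8552 = 4.399 mg/L.
At the second outfall, C = (73290·4.399 + 3500·35.80) / (73290 + 3500) = 5.831 mg/L.

5.83 mg/L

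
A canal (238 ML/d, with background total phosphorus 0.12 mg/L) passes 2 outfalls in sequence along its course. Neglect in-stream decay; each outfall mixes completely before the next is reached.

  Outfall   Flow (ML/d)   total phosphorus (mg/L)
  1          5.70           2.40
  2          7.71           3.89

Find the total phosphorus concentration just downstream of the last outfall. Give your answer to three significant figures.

After outfall 1: Q = 238.0 + 5.700 = 243.7 ML/d; C = (238.0·0.1200 + 5.700·2.400)/243.7 = 0.1733 mg/L.
After outfall 2: Q = 243.7 + 7.710 = 251.4 ML/d; C = (243.7·0.1733 + 7.710·3.890)/251.4 = 0.2873 mg/L.

0.287 mg/L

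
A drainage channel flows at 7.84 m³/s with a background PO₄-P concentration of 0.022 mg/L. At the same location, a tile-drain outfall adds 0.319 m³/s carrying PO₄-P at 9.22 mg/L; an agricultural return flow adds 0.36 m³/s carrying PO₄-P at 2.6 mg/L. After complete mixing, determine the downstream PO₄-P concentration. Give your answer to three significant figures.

0.475 mg/L

Flow-weighted average: C = (7.840·0.02200 + 0.3190·9.220 + 0.3600·2.600) / 8.519 = 4.050/8.519 = 0.4754 mg/L.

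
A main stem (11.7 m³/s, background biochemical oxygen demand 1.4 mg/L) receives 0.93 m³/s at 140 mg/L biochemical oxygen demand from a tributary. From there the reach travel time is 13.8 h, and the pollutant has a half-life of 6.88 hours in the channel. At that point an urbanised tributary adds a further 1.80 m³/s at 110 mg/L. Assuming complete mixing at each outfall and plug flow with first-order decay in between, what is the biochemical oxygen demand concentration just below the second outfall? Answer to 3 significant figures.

Mixed concentration C = ΣQC/ΣQ = (11.70·1.400 + 0.9300·140.0) / 12.63 = 146.6/12.63 = 11.61 mg/L; combined flow 12.63 m³/s.
Half-life 6.88 h → k = ln 2 / 6.88 = 0.1007 h⁻¹ = 2.418 d⁻¹.
Decay over the reach: 11.61·exp(−kt) = 11.61·0.2490 = 2.890 mg/L.
At the second outfall, C = (12.63·2.890 + 1.800·110.0) / (12.63 + 1.800) = 16.25 mg/L.

16.3 mg/L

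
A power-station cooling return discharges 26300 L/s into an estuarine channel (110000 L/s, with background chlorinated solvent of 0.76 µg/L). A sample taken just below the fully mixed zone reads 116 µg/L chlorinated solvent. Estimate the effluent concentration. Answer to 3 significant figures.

598 µg/L

Mass balance: 110000·0.7600 + 26300·Cₑ = 136300·116.0
→ Cₑ = (136300·116.0 − 110000·0.7600) / 26300 = 598.0 µg/L.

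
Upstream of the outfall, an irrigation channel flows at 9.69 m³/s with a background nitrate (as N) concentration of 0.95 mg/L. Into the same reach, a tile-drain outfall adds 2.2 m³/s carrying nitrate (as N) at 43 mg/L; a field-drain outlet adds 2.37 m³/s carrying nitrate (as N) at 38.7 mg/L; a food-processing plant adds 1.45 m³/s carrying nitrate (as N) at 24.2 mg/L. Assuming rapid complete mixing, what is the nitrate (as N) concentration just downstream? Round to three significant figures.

14.7 mg/L

After mixing, C = (9.690·0.9500 + 2.200·43.00 + 2.370·38.70 + 1.450·24.20) / 15.71 = 230.6/15.71 = 14.68 mg/L.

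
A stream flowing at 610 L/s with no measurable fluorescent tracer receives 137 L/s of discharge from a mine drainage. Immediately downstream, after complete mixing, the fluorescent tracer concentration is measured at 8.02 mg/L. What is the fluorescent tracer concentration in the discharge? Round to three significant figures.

43.7 mg/L

Mass balance: 610.0·0 + 137.0·Cₑ = 747.0·8.020
→ Cₑ = (747.0·8.020 − 610.0·0) / 137.0 = 43.73 mg/L.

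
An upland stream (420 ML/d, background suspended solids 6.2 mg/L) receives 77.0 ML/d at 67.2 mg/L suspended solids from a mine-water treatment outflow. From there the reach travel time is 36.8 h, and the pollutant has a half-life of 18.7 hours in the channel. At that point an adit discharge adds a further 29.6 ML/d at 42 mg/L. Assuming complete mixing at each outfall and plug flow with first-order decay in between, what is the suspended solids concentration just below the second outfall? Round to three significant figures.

Flow-weighted average: C = (420.0·6.200 + 77.00·67.20) / 497.0 = 7778/497.0 = 15.65 mg/L; combined flow 497.0 ML/d.
Half-life 18.7 h → k = ln 2 / 18.7 = 0.03707 h⁻¹ = 0.8896 d⁻¹.
After decay, C = 15.65 × e^(−kt) = 15.65 × 0.2556 = 4.001 mg/L.
Second outfall: C = (497.0·4.001 + 29.60·42.00)/526.6 = 6.137 mg/L.

6.14 mg/L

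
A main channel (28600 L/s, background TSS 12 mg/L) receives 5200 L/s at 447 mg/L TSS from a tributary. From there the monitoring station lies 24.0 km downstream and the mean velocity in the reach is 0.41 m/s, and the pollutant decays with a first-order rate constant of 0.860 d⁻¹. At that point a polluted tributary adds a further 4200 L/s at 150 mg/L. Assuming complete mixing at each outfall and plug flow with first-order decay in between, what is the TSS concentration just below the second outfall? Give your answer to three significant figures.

55.8 mg/L

Conservation of mass: C = (28600·12.00 + 5200·447.0) / 33800 = 2668000/33800 = 78.92 mg/L; combined flow 33800 L/s.
Travel time t = 24.0·1000 / 0.41 = 58540 s = 16.26 h.
First-order decay: C = 78.92·exp(−k·t) = 78.92·0.5584 = 44.07 mg/L.
Second outfall: C = (33800·44.07 + 4200·150.0)/38000 = 55.78 mg/L.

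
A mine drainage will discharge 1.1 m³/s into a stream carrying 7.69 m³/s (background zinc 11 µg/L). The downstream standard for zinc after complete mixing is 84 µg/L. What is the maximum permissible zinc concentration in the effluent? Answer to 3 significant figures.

At the limit, (Qr·Cr + Qe·Cₑ)/(Qr + Qe) = 84:
Cₑ = (8.790·84 − 7.690·11.00) / 1.100 = 594.3 µg/L.

594 µg/L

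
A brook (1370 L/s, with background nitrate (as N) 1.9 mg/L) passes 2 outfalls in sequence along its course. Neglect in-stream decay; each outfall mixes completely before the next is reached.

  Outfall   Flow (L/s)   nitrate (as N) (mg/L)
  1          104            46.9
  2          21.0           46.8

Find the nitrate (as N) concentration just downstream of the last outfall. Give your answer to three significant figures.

5.66 mg/L

After outfall 1: Q = 1370 + 104.0 = 1474 L/s; C = (1370·1.900 + 104.0·46.90)/1474 = 5.075 mg/L.
After outfall 2: Q = 1474 + 21.00 = 1495 L/s; C = (1474·5.075 + 21.00·46.80)/1495 = 5.661 mg/L.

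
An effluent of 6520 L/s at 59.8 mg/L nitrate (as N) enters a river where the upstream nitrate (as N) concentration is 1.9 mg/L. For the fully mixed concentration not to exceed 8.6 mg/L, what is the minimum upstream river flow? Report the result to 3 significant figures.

49800 L/s

Set C_mix = 8.6: (Q·1.900 + 6520·59.80) / (Q + 6520) = 8.6
→ Q = 6520·(59.80 − 8.6)/(8.6 − 1.900) = 49820 L/s.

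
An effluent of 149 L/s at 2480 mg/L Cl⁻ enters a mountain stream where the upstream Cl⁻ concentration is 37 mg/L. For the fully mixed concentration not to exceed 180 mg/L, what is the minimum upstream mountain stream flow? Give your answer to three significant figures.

Set C_mix = 180: (Q·37.00 + 149.0·2480) / (Q + 149.0) = 180
→ Q = 149.0·(2480 − 180)/(180 − 37.00) = 2397 L/s.

2400 L/s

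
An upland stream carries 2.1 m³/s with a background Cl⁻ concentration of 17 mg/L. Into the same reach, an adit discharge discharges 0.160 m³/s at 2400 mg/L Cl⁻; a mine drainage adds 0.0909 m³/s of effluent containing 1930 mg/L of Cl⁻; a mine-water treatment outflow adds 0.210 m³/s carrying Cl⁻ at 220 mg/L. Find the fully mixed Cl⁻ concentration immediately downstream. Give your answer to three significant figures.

250 mg/L

Conservation of mass: C = (2.100·17.00 + 0.1600·2400 + 0.09090·1930 + 0.2100·220.0) / 2.561 = 641.3/2.561 = 250.4 mg/L.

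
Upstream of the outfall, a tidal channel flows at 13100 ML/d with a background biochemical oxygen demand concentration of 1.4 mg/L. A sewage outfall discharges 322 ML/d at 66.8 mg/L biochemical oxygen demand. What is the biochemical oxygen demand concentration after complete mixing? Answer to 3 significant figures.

2.97 mg/L

Mixed concentration C = ΣQC/ΣQ = (13100·1.400 + 322.0·66.80) / 13420 = 39850/13420 = 2.969 mg/L.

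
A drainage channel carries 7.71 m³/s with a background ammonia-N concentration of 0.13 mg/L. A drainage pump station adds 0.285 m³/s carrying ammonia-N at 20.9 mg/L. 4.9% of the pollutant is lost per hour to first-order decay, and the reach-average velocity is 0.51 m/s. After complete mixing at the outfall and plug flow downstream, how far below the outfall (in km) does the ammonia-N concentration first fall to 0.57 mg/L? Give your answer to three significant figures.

Conservation of mass: C = (7.710·0.1300 + 0.2850·20.90) / 7.995 = 6.959/7.995 = 0.8704 mg/L.
4.9%/h lost → k = −ln(1 − 0.049) = 0.05024 h⁻¹.
Set 0.8704·exp(−k·t) = 0.57 → t = ln(0.8704/0.57)/k = 30330 s = 8.426 h.
Distance = v·t = 0.51·30330 = 15470 m = 15.47 km.

15.5 km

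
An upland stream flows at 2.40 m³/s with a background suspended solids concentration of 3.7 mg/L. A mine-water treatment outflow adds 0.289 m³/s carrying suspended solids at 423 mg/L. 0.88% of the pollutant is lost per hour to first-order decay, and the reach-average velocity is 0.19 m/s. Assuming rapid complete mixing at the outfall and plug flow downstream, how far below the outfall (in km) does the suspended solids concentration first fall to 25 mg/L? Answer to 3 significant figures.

51.7 km

After mixing, C = (2.400·3.700 + 0.2890·423.0) / 2.689 = 131.1/2.689 = 48.76 mg/L.
0.88%/h lost → k = −ln(1 − 0.0088) = 0.008839 h⁻¹.
Set 48.76·exp(−k·t) = 25 → t = ln(48.76/25)/k = 272100 s = 75.59 h.
Distance = v·t = 0.19·272100 = 51700 m = 51.70 km.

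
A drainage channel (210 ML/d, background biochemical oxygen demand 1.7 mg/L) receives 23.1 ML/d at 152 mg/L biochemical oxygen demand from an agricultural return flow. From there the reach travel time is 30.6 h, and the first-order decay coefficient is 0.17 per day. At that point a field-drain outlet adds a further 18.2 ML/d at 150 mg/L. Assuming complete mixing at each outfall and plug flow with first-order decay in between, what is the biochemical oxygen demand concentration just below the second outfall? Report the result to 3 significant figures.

Mass balance: C = (210.0·1.700 + 23.10·152.0) / 233.1 = 3868/233.1 = 16.59 mg/L; combined flow 233.1 ML/d.
First-order decay: C = 16.59·exp(−k·t) = 16.59·0.8051 = 13.36 mg/L.
At the second outfall, C = (233.1·13.36 + 18.20·150.0) / (233.1 + 18.20) = 23.26 mg/L.

23.3 mg/L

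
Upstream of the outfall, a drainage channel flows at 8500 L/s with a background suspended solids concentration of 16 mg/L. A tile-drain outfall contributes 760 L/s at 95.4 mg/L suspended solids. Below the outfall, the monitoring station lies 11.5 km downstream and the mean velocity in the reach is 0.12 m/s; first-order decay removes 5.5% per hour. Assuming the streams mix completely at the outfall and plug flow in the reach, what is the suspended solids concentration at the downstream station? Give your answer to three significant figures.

Mixed concentration C = ΣQC/ΣQ = (8500·16.00 + 760.0·95.40) / 9260 = 208500/9260 = 22.52 mg/L.
Travel time t = 11.5·1000 / 0.12 = 95830 s = 26.62 h.
5.5%/h lost → k = −ln(1 − 0.055) = 0.05657 h⁻¹.
First-order decay: C = 22.52·exp(−k·t) = 22.52·0.2218 = 4.994 mg/L.

4.99 mg/L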